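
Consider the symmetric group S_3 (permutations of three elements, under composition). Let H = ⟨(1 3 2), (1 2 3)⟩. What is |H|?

|⟨(1 3 2)⟩| = 3 and |⟨(1 2 3)⟩| = 3, so |H| is a multiple of lcm(3, 3) = 3 and divides |G| = 6.
Closing under the operation: H = {e, (1 2 3), (1 3 2)}, so |H| = 3.

3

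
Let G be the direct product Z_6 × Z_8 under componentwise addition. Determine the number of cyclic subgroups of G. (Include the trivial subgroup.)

Each element a generates a cyclic subgroup ⟨a⟩; distinct elements may generate the same one (a cyclic group of order d has φ(d) generators).
Cyclic subgroups by order — order 1: 1; order 2: 3; order 3: 1; order 4: 2; order 6: 3; order 8: 2; order 12: 2; order 24: 2.
Total: 16.

16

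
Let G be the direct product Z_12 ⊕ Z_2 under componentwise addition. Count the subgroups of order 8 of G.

|G| = 24 and 8 | 24, so subgroups of order 8 are possible by Lagrange.
The subgroups of order 8 are: {(0,0), (0,1), (3,0), (3,1), (6,0), (6,1), (9,0), (9,1)}.
So G has 1 subgroup of order 8.

1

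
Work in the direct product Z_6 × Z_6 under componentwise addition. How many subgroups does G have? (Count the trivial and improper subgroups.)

|G| = 36, so by Lagrange every subgroup order divides 36. Divisors: 1, 2, 3, 4, 6, 9, 12, 18, 36.
Subgroups by order — order 1: 1; order 2: 3; order 3: 4; order 4: 1; order 6: 12; order 9: 1; order 12: 4; order 18: 3; order 36: 1.
Total: 1 + 3 + 4 + 1 + 12 + 1 + 4 + 3 + 1 = 30.

30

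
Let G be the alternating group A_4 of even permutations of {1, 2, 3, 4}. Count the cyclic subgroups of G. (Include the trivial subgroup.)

Each element a generates a cyclic subgroup ⟨a⟩; distinct elements may generate the same one (a cyclic group of order d has φ(d) generators).
Cyclic subgroups by order — order 1: 1; order 2: 3; order 3: 4.
Total: 8.

8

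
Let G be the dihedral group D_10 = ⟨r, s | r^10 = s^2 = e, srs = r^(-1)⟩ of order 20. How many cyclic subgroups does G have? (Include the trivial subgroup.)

Group the elements of G by the cyclic subgroup they generate; each cyclic subgroup of order d accounts for φ(d) elements.
Cyclic subgroups by order — order 1: 1; order 2: 11; order 5: 1; order 10: 1.
Total: 14.

14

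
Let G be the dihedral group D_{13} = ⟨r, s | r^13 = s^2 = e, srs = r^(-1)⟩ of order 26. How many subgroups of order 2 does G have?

13

|G| = 26 and 2 | 26, so subgroups of order 2 are possible by Lagrange.
The subgroups of order 2 are: {e, r^10s}; {e, r^11s}; {e, r^12s}; {e, r^2s}; … (13 in all).
So G has 13 subgroups of order 2.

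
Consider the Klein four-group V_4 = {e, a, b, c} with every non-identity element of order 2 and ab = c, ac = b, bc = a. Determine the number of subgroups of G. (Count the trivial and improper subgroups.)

|G| = 4, so by Lagrange every subgroup order divides 4. Divisors: 1, 2, 4.
Subgroups by order — order 1: 1; order 2: 3; order 4: 1.
Total: 1 + 3 + 1 = 5.

5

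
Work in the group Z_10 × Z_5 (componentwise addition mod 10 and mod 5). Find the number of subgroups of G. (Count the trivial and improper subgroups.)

16

|G| = 50, so by Lagrange every subgroup order divides 50. Divisors: 1, 2, 5, 10, 25, 50.
Subgroups by order — order 1: 1; order 2: 1; order 5: 6; order 10: 6; order 25: 1; order 50: 1.
Total: 1 + 1 + 6 + 6 + 1 + 1 = 16.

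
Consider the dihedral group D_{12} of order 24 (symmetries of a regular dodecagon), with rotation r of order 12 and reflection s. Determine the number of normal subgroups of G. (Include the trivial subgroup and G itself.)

9

G has 34 subgroups. Checking conjugation-invariance by order — order 1: 1/1 normal; order 2: 1/13 normal; order 3: 1/1 normal; order 4: 1/7 normal; order 6: 1/5 normal; order 8: 0/3 normal; order 12: 3/3 normal; order 24: 1/1 normal.
Total normal subgroups: 9.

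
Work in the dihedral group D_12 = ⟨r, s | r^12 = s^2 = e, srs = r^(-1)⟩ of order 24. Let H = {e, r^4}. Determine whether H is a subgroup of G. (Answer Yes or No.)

No

r^4 ∈ H but its inverse r^8 ∉ H, so H is not a subgroup.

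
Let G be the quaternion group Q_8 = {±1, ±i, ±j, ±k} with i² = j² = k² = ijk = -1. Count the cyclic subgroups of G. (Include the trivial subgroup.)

A cyclic subgroup of order d is generated by each of its φ(d) elements of order d, so the cyclic subgroups of order d number (#elements of order d)/φ(d).
Cyclic subgroups by order — order 1: 1; order 2: 1; order 4: 3.
Total: 5.

5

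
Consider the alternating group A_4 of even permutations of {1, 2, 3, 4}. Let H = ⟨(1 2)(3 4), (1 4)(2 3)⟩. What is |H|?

4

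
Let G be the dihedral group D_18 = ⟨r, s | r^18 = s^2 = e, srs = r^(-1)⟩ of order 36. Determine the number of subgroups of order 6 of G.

7

|G| = 36 and 6 | 36, so subgroups of order 6 are possible by Lagrange.
The subgroups of order 6 are: {e, r^6, r^12, r^4s, r^10s, r^16s}; {e, r^6, r^12, r^5s, r^11s, r^17s}; {e, r^6, r^12, s, r^6s, r^12s}; {e, r^6, r^12, rs, r^7s, r^13s}; … (7 in all).
So G has 7 subgroups of order 6.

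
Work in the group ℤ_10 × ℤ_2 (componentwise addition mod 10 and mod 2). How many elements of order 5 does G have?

An element (a,b) has order lcm(ord(a), ord(b)); count pairs with lcm equal to 5.
Enumerating gives 4 such elements.

4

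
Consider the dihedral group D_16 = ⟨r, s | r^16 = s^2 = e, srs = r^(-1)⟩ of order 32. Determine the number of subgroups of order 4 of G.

9

|G| = 32 and 4 | 32, so subgroups of order 4 are possible by Lagrange.
The subgroups of order 4 are: {e, r^8, r^2s, r^10s}; {e, r^8, r^3s, r^11s}; {e, r^4, r^8, r^12}; {e, r^8, r^4s, r^12s}; … (9 in all).
So G has 9 subgroups of order 4.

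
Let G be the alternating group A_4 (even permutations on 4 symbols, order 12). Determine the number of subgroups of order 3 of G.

4

|G| = 12 and 3 | 12, so subgroups of order 3 are possible by Lagrange.
The subgroups of order 3 are: {e, (1 2 3), (1 3 2)}; {e, (1 2 4), (1 4 2)}; {e, (1 3 4), (1 4 3)}; {e, (2 3 4), (2 4 3)}.
So G has 4 subgroups of order 3.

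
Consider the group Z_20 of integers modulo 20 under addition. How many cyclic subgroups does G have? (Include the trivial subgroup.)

Each element a generates a cyclic subgroup ⟨a⟩; distinct elements may generate the same one (a cyclic group of order d has φ(d) generators).
Cyclic subgroups by order — order 1: 1; order 2: 1; order 4: 1; order 5: 1; order 10: 1; order 20: 1.
Total: 6.

6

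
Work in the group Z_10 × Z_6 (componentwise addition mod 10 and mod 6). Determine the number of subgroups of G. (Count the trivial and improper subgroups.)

20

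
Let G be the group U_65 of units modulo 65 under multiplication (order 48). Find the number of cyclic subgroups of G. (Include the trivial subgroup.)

20

Group the elements of G by the cyclic subgroup they generate; each cyclic subgroup of order d accounts for φ(d) elements.
Cyclic subgroups by order — order 1: 1; order 2: 3; order 3: 1; order 4: 6; order 6: 3; order 12: 6.
Total: 20.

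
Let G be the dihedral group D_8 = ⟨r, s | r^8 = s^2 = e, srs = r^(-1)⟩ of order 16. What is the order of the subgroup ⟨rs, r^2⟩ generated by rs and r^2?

8

|⟨rs⟩| = 2 and |⟨r^2⟩| = 4, so |H| is a multiple of lcm(2, 4) = 4 and divides |G| = 16.
Closing under the operation: H = {e, r^2, r^4, r^6, rs, r^3s, r^5s, r^7s}, so |H| = 8.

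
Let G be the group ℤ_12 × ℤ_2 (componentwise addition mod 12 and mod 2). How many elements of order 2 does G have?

An element (a,b) has order lcm(ord(a), ord(b)); count pairs with lcm equal to 2.
Enumerating gives 3 such elements.

3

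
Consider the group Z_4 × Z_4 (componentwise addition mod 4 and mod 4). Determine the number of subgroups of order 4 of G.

|G| = 16 and 4 | 16, so subgroups of order 4 are possible by Lagrange.
The subgroups of order 4 are: {(0,0), (0,1), (0,2), (0,3)}; {(0,0), (0,2), (2,0), (2,2)}; {(0,0), (0,2), (2,1), (2,3)}; {(0,0), (1,0), (2,0), (3,0)}; … (7 in all).
So G has 7 subgroups of order 4.

7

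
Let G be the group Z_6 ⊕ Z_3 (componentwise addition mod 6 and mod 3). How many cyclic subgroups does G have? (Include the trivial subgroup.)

A cyclic subgroup of order d is generated by each of its φ(d) elements of order d, so the cyclic subgroups of order d number (#elements of order d)/φ(d).
Cyclic subgroups by order — order 1: 1; order 2: 1; order 3: 4; order 6: 4.
Total: 10.

10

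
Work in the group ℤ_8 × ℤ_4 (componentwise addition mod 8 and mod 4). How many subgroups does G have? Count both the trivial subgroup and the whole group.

22

|G| = 32, so by Lagrange every subgroup order divides 32. Divisors: 1, 2, 4, 8, 16, 32.
Subgroups by order — order 1: 1; order 2: 3; order 4: 7; order 8: 7; order 16: 3; order 32: 1.
Total: 1 + 3 + 7 + 7 + 3 + 1 = 22.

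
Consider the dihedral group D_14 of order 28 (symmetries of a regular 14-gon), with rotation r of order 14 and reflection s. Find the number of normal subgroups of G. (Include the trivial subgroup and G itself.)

7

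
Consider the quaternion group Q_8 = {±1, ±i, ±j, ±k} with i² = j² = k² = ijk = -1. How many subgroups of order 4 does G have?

3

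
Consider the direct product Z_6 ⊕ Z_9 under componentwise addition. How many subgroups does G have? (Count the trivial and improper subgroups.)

20

|G| = 54, so by Lagrange every subgroup order divides 54. Divisors: 1, 2, 3, 6, 9, 18, 27, 54.
Subgroups by order — order 1: 1; order 2: 1; order 3: 4; order 6: 4; order 9: 4; order 18: 4; order 27: 1; order 54: 1.
Total: 1 + 1 + 4 + 4 + 4 + 4 + 1 + 1 = 20.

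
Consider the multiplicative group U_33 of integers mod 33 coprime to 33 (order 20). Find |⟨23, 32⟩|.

4

|⟨23⟩| = 2 and |⟨32⟩| = 2, so |H| is a multiple of lcm(2, 2) = 2 and divides |G| = 20.
Closing under the operation: H = {1, 10, 23, 32}, so |H| = 4.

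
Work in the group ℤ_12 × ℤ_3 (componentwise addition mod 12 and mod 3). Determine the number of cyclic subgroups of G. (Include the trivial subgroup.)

A cyclic subgroup of order d is generated by each of its φ(d) elements of order d, so the cyclic subgroups of order d number (#elements of order d)/φ(d).
Cyclic subgroups by order — order 1: 1; order 2: 1; order 3: 4; order 4: 1; order 6: 4; order 12: 4.
Total: 15.

15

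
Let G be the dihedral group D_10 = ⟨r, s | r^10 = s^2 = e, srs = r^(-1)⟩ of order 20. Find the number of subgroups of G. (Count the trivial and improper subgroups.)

22

|G| = 20, so by Lagrange every subgroup order divides 20. Divisors: 1, 2, 4, 5, 10, 20.
Subgroups by order — order 1: 1; order 2: 11; order 4: 5; order 5: 1; order 10: 3; order 20: 1.
Total: 1 + 11 + 5 + 1 + 3 + 1 = 22.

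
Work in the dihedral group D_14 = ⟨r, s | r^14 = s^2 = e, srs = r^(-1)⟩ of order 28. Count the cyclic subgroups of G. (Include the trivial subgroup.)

18

Each element a generates a cyclic subgroup ⟨a⟩; distinct elements may generate the same one (a cyclic group of order d has φ(d) generators).
Cyclic subgroups by order — order 1: 1; order 2: 15; order 7: 1; order 14: 1.
Total: 18.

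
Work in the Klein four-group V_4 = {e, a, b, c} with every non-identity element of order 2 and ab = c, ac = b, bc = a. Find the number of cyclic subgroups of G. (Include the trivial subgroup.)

4

Each element a generates a cyclic subgroup ⟨a⟩; distinct elements may generate the same one (a cyclic group of order d has φ(d) generators).
Cyclic subgroups by order — order 1: 1; order 2: 3.
Total: 4.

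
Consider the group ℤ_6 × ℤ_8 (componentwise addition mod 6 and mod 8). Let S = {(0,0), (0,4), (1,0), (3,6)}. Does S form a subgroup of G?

No

(3,6) ∈ S but its inverse (3,2) ∉ S, so S is not a subgroup.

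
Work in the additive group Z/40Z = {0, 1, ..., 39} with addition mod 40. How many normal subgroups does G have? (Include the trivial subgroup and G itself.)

G is abelian, so every subgroup is normal.
G has 8 subgroups in total, hence 8 normal subgroups.

8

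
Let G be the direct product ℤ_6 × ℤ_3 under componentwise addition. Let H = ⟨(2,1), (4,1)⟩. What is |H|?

9

|⟨(2,1)⟩| = 3 and |⟨(4,1)⟩| = 3, so |H| is a multiple of lcm(3, 3) = 3 and divides |G| = 18.
Closing under the operation: H = {(0,0), (0,1), (0,2), (2,0), (2,1), (2,2), (4,0), (4,1), (4,2)}, so |H| = 9.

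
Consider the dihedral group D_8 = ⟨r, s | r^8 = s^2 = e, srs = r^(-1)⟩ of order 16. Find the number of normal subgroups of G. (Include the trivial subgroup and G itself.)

G has 19 subgroups. Checking conjugation-invariance by order — order 1: 1/1 normal; order 2: 1/9 normal; order 4: 1/5 normal; order 8: 3/3 normal; order 16: 1/1 normal.
Total normal subgroups: 7.

7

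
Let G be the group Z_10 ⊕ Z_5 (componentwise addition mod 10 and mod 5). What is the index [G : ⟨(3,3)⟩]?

|⟨(3,3)⟩| = 10 and |G| = 50.
By Lagrange, [G : H] = |G|/|H| = 50/10 = 5.

5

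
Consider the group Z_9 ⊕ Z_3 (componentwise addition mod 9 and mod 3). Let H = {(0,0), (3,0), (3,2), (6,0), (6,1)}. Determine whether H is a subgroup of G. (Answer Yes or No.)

|H| = 5 does not divide |G| = 27, so by Lagrange H is not a subgroup.

No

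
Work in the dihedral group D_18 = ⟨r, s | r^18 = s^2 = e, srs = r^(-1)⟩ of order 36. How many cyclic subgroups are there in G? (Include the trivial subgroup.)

A cyclic subgroup of order d is generated by each of its φ(d) elements of order d, so the cyclic subgroups of order d number (#elements of order d)/φ(d).
Cyclic subgroups by order — order 1: 1; order 2: 19; order 3: 1; order 6: 1; order 9: 1; order 18: 1.
Total: 24.

24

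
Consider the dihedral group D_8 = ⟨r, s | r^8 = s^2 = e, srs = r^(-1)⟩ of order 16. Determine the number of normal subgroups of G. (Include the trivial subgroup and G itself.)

G has 19 subgroups. Checking conjugation-invariance by order — order 1: 1/1 normal; order 2: 1/9 normal; order 4: 1/5 normal; order 8: 3/3 normal; order 16: 1/1 normal.
Total normal subgroups: 7.

7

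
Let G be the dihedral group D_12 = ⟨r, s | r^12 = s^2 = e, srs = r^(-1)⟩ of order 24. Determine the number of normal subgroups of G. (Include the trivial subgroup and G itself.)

G has 34 subgroups. Checking conjugation-invariance by order — order 1: 1/1 normal; order 2: 1/13 normal; order 3: 1/1 normal; order 4: 1/7 normal; order 6: 1/5 normal; order 8: 0/3 normal; order 12: 3/3 normal; order 24: 1/1 normal.
Total normal subgroups: 9.

9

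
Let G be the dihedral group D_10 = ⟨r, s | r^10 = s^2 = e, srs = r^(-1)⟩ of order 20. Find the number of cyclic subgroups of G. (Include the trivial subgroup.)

14

Each element a generates a cyclic subgroup ⟨a⟩; distinct elements may generate the same one (a cyclic group of order d has φ(d) generators).
Cyclic subgroups by order — order 1: 1; order 2: 11; order 5: 1; order 10: 1.
Total: 14.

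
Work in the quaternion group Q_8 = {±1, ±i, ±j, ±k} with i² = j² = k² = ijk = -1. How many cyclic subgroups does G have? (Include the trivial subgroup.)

5

A cyclic subgroup of order d is generated by each of its φ(d) elements of order d, so the cyclic subgroups of order d number (#elements of order d)/φ(d).
Cyclic subgroups by order — order 1: 1; order 2: 1; order 4: 3.
Total: 5.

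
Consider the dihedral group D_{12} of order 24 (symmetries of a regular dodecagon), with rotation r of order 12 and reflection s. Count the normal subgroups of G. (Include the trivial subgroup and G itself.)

G has 34 subgroups. Checking conjugation-invariance by order — order 1: 1/1 normal; order 2: 1/13 normal; order 3: 1/1 normal; order 4: 1/7 normal; order 6: 1/5 normal; order 8: 0/3 normal; order 12: 3/3 normal; order 24: 1/1 normal.
Total normal subgroups: 9.

9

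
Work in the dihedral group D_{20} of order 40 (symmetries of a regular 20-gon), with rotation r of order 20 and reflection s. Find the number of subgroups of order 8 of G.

|G| = 40 and 8 | 40, so subgroups of order 8 are possible by Lagrange.
The subgroups of order 8 are: {e, r^5, r^10, r^15, s, r^5s, r^10s, r^15s}; {e, r^5, r^10, r^15, rs, r^6s, r^11s, r^16s}; {e, r^5, r^10, r^15, r^2s, r^7s, r^12s, r^17s}; {e, r^5, r^10, r^15, r^3s, r^8s, r^13s, r^18s}; … (5 in all).
So G has 5 subgroups of order 8.

5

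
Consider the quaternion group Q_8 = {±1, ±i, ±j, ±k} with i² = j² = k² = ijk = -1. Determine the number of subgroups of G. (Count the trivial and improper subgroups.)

6

|G| = 8, so by Lagrange every subgroup order divides 8. Divisors: 1, 2, 4, 8.
Subgroups by order — order 1: 1; order 2: 1; order 4: 3; order 8: 1.
Total: 1 + 1 + 3 + 1 = 6.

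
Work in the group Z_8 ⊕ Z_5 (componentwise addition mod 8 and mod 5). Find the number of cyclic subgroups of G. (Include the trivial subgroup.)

8

Group the elements of G by the cyclic subgroup they generate; each cyclic subgroup of order d accounts for φ(d) elements.
Cyclic subgroups by order — order 1: 1; order 2: 1; order 4: 1; order 5: 1; order 8: 1; order 10: 1; order 20: 1; order 40: 1.
Total: 8.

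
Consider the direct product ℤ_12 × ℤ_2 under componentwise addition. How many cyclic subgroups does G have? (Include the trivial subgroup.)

12

Group the elements of G by the cyclic subgroup they generate; each cyclic subgroup of order d accounts for φ(d) elements.
Cyclic subgroups by order — order 1: 1; order 2: 3; order 3: 1; order 4: 2; order 6: 3; order 12: 2.
Total: 12.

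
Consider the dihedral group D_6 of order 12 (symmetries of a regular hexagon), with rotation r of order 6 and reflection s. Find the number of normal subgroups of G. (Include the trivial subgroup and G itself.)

7

G has 16 subgroups. Checking conjugation-invariance by order — order 1: 1/1 normal; order 2: 1/7 normal; order 3: 1/1 normal; order 4: 0/3 normal; order 6: 3/3 normal; order 12: 1/1 normal.
Total normal subgroups: 7.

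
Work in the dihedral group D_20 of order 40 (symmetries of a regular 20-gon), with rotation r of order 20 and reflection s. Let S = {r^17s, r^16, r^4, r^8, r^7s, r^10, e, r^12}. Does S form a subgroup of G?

No

Closure fails: r^17s · r^4 = r^13s ∉ S. So S is not a subgroup.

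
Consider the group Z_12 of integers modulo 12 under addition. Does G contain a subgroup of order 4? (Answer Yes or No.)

4 | 12. A subgroup of order 4 is {0, 3, 6, 9}.

Yes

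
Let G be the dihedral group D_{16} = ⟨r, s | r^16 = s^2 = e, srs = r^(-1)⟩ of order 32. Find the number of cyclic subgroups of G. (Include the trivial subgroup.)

A cyclic subgroup of order d is generated by each of its φ(d) elements of order d, so the cyclic subgroups of order d number (#elements of order d)/φ(d).
Cyclic subgroups by order — order 1: 1; order 2: 17; order 4: 1; order 8: 1; order 16: 1.
Total: 21.

21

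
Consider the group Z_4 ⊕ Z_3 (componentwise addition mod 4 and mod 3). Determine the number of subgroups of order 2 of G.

|G| = 12 and 2 | 12, so subgroups of order 2 are possible by Lagrange.
The subgroups of order 2 are: {(0,0), (2,0)}.
So G has 1 subgroup of order 2.

1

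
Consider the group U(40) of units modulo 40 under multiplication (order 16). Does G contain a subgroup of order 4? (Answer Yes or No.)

4 | 16. A subgroup of order 4 is {1, 9, 11, 19}.

Yes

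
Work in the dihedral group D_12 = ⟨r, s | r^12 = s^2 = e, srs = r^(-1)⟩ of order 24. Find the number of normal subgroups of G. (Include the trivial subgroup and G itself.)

9

G has 34 subgroups. Checking conjugation-invariance by order — order 1: 1/1 normal; order 2: 1/13 normal; order 3: 1/1 normal; order 4: 1/7 normal; order 6: 1/5 normal; order 8: 0/3 normal; order 12: 3/3 normal; order 24: 1/1 normal.
Total normal subgroups: 9.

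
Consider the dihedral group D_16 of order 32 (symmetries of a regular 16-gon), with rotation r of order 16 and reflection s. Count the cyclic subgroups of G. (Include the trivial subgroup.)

21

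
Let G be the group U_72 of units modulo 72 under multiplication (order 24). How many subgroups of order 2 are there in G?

7

|G| = 24 and 2 | 24, so subgroups of order 2 are possible by Lagrange.
The subgroups of order 2 are: {1, 17}; {1, 19}; {1, 35}; {1, 37}; … (7 in all).
So G has 7 subgroups of order 2.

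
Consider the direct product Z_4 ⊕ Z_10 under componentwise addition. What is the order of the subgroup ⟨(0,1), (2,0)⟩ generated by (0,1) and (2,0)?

|⟨(0,1)⟩| = 10 and |⟨(2,0)⟩| = 2, so |H| is a multiple of lcm(10, 2) = 10 and divides |G| = 40.
Closing under the operation: H = {(0,0), (0,1), (0,2), (0,3), (0,4), (0,5), (0,6), (0,7), (0,8), (0,9), (2,0), (2,1), (2,2), (2,3), (2,4), (2,5), (2,6), (2,7), (2,8), (2,9)}, so |H| = 20.

20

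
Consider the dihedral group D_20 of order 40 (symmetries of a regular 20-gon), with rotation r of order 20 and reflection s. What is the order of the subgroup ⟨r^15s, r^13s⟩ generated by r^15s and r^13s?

|⟨r^15s⟩| = 2 and |⟨r^13s⟩| = 2, so |H| is a multiple of lcm(2, 2) = 2 and divides |G| = 40.
Closing under the operation: H = {e, r^2, r^4, r^6, r^8, r^10, r^12, r^14, r^16, r^18, rs, r^3s, r^5s, r^7s, r^9s, r^11s, r^13s, r^15s, r^17s, r^19s}, so |H| = 20.

20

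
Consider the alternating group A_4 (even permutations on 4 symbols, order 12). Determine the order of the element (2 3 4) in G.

Computing powers of (2 3 4): the smallest k with ((2 3 4))^k = e is k = 3.

3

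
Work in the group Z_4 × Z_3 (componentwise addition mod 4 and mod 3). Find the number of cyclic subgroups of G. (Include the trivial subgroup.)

6

Each element a generates a cyclic subgroup ⟨a⟩; distinct elements may generate the same one (a cyclic group of order d has φ(d) generators).
Cyclic subgroups by order — order 1: 1; order 2: 1; order 3: 1; order 4: 1; order 6: 1; order 12: 1.
Total: 6.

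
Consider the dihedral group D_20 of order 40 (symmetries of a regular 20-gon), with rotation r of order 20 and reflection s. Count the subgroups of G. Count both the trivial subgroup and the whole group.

|G| = 40, so by Lagrange every subgroup order divides 40. Divisors: 1, 2, 4, 5, 8, 10, 20, 40.
Subgroups by order — order 1: 1; order 2: 21; order 4: 11; order 5: 1; order 8: 5; order 10: 5; order 20: 3; order 40: 1.
Total: 1 + 21 + 11 + 1 + 5 + 5 + 3 + 1 = 48.

48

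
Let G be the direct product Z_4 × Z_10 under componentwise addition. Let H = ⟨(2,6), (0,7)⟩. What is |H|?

20

|⟨(2,6)⟩| = 10 and |⟨(0,7)⟩| = 10, so |H| is a multiple of lcm(10, 10) = 10 and divides |G| = 40.
Closing under the operation: H = {(0,0), (0,1), (0,2), (0,3), (0,4), (0,5), (0,6), (0,7), (0,8), (0,9), (2,0), (2,1), (2,2), (2,3), (2,4), (2,5), (2,6), (2,7), (2,8), (2,9)}, so |H| = 20.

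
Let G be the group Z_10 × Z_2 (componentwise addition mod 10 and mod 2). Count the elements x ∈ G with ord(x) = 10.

12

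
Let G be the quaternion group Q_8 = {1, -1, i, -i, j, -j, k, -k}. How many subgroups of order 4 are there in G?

3

|G| = 8 and 4 | 8, so subgroups of order 4 are possible by Lagrange.
The subgroups of order 4 are: {1, -1, i, -i}; {1, -1, j, -j}; {1, -1, k, -k}.
So G has 3 subgroups of order 4.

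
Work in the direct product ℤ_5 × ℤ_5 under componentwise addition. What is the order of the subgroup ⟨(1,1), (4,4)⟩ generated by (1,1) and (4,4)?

5

|⟨(1,1)⟩| = 5 and |⟨(4,4)⟩| = 5, so |H| is a multiple of lcm(5, 5) = 5 and divides |G| = 25.
Closing under the operation: H = {(0,0), (1,1), (2,2), (3,3), (4,4)}, so |H| = 5.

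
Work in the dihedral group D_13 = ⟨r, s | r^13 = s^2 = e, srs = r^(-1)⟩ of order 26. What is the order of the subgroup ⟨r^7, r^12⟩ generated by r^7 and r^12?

13

|⟨r^7⟩| = 13 and |⟨r^12⟩| = 13, so |H| is a multiple of lcm(13, 13) = 13 and divides |G| = 26.
Closing under the operation: H = {e, r, r^2, r^3, r^4, r^5, r^6, r^7, r^8, r^9, r^10, r^11, r^12}, so |H| = 13.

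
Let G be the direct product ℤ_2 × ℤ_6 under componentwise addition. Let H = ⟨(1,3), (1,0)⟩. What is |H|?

4

|⟨(1,3)⟩| = 2 and |⟨(1,0)⟩| = 2, so |H| is a multiple of lcm(2, 2) = 2 and divides |G| = 12.
Closing under the operation: H = {(0,0), (0,3), (1,0), (1,3)}, so |H| = 4.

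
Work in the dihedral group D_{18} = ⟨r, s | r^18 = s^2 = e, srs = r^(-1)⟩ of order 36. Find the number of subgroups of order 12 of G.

3

|G| = 36 and 12 | 36, so subgroups of order 12 are possible by Lagrange.
The subgroups of order 12 are: {e, r^3, r^6, r^9, r^12, r^15, rs, r^4s, r^7s, r^10s, r^13s, r^16s}; {e, r^3, r^6, r^9, r^12, r^15, r^2s, r^5s, r^8s, r^11s, r^14s, r^17s}; {e, r^3, r^6, r^9, r^12, r^15, s, r^3s, r^6s, r^9s, r^12s, r^15s}.
So G has 3 subgroups of order 12.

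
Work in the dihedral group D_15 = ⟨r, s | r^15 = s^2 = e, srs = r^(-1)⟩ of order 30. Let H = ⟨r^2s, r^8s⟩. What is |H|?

|⟨r^2s⟩| = 2 and |⟨r^8s⟩| = 2, so |H| is a multiple of lcm(2, 2) = 2 and divides |G| = 30.
Closing under the operation: H = {e, r^3, r^6, r^9, r^12, r^2s, r^5s, r^8s, r^11s, r^14s}, so |H| = 10.

10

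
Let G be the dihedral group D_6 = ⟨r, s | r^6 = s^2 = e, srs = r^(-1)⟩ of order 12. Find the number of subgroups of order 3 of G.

|G| = 12 and 3 | 12, so subgroups of order 3 are possible by Lagrange.
The subgroups of order 3 are: {e, r^2, r^4}.
So G has 1 subgroup of order 3.

1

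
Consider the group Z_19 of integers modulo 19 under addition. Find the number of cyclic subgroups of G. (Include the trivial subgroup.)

A cyclic subgroup of order d is generated by each of its φ(d) elements of order d, so the cyclic subgroups of order d number (#elements of order d)/φ(d).
Cyclic subgroups by order — order 1: 1; order 19: 1.
Total: 2.

2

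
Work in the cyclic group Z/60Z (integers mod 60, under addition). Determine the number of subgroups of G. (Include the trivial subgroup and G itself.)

12

Subgroups of the cyclic group Z/60Z correspond bijectively to divisors of 60.
Divisors of 60: 1, 2, 3, 4, 5, 6, 10, 12, 15, 20, 30, 60.
So Z/60Z has 12 subgroups.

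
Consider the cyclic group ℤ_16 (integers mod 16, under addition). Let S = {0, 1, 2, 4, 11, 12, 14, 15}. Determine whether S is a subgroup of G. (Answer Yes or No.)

No

11 ∈ S but its inverse 5 ∉ S, so S is not a subgroup.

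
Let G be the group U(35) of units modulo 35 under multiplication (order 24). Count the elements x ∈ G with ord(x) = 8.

No element of G has order 8 (even though 8 | 24).

0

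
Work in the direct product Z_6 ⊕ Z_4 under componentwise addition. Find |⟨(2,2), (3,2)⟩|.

|⟨(2,2)⟩| = 6 and |⟨(3,2)⟩| = 2, so |H| is a multiple of lcm(6, 2) = 6 and divides |G| = 24.
Closing under the operation: H = {(0,0), (0,2), (1,0), (1,2), (2,0), (2,2), (3,0), (3,2), (4,0), (4,2), (5,0), (5,2)}, so |H| = 12.

12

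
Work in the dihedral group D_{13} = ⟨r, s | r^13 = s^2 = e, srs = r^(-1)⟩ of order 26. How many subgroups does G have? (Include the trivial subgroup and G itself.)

|G| = 26, so by Lagrange every subgroup order divides 26. Divisors: 1, 2, 13, 26.
Subgroups by order — order 1: 1; order 2: 13; order 13: 1; order 26: 1.
Total: 1 + 13 + 1 + 1 = 16.

16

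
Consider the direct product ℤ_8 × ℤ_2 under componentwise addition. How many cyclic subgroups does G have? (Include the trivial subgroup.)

8

Each element a generates a cyclic subgroup ⟨a⟩; distinct elements may generate the same one (a cyclic group of order d has φ(d) generators).
Cyclic subgroups by order — order 1: 1; order 2: 3; order 4: 2; order 8: 2.
Total: 8.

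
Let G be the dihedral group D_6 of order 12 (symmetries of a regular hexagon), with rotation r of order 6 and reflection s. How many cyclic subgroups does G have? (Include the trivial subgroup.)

10

Group the elements of G by the cyclic subgroup they generate; each cyclic subgroup of order d accounts for φ(d) elements.
Cyclic subgroups by order — order 1: 1; order 2: 7; order 3: 1; order 6: 1.
Total: 10.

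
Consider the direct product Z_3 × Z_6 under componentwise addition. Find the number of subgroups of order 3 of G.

|G| = 18 and 3 | 18, so subgroups of order 3 are possible by Lagrange.
The subgroups of order 3 are: {(0,0), (0,2), (0,4)}; {(0,0), (1,0), (2,0)}; {(0,0), (1,2), (2,4)}; {(0,0), (1,4), (2,2)}.
So G has 4 subgroups of order 3.

4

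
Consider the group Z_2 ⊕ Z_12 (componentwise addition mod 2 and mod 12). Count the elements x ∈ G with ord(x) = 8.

0

An element (a,b) has order lcm(ord(a), ord(b)); count pairs with lcm equal to 8.
Enumerating gives 0 such elements.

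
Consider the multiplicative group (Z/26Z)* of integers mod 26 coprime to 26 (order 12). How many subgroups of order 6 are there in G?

1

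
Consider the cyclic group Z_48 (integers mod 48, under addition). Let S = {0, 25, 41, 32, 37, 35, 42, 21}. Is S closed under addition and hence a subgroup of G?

32 ∈ S but its inverse 16 ∉ S, so S is not a subgroup.

No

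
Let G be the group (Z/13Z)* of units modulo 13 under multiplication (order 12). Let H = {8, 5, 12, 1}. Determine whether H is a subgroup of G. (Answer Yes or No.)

Yes

|H| = 4 divides |G| = 12, consistent with Lagrange.
H contains the identity, every element's inverse is in H, and H is closed under ·: it is a subgroup.
In fact H = ⟨8⟩.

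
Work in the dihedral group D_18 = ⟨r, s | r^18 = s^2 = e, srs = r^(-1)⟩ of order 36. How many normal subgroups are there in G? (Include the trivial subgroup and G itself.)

9

G has 45 subgroups. Checking conjugation-invariance by order — order 1: 1/1 normal; order 2: 1/19 normal; order 3: 1/1 normal; order 4: 0/9 normal; order 6: 1/7 normal; order 9: 1/1 normal; order 12: 0/3 normal; order 18: 3/3 normal; order 36: 1/1 normal.
Total normal subgroups: 9.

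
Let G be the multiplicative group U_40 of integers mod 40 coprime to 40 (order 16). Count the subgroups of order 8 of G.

|G| = 16 and 8 | 16, so subgroups of order 8 are possible by Lagrange.
The subgroups of order 8 are: {1, 7, 9, 11, 13, 19, 23, 37}; {1, 3, 9, 11, 17, 19, 27, 33}; {1, 9, 11, 19, 21, 29, 31, 39}; {1, 9, 13, 17, 21, 29, 33, 37}; … (7 in all).
So G has 7 subgroups of order 8.

7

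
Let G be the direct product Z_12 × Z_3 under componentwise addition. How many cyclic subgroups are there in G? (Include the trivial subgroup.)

15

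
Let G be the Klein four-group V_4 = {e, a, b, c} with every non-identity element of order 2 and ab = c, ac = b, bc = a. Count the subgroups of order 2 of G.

|G| = 4 and 2 | 4, so subgroups of order 2 are possible by Lagrange.
The subgroups of order 2 are: {e, a}; {e, b}; {e, c}.
So G has 3 subgroups of order 2.

3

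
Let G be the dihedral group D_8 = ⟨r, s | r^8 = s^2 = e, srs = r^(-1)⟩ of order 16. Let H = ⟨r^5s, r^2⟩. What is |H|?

|⟨r^5s⟩| = 2 and |⟨r^2⟩| = 4, so |H| is a multiple of lcm(2, 4) = 4 and divides |G| = 16.
Closing under the operation: H = {e, r^2, r^4, r^6, rs, r^3s, r^5s, r^7s}, so |H| = 8.

8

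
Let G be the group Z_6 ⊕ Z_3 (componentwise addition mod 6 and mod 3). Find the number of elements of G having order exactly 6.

8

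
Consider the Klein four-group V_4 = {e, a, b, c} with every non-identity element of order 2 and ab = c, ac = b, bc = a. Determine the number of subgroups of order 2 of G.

3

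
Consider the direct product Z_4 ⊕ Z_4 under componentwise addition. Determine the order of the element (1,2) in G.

The order of (1,2) in Z_4 × Z_4 is lcm(ord(1) in Z_4, ord(2) in Z_4).
ord(1) = 4 and ord(2) = 2, so |⟨(1,2)⟩| = lcm(4, 2) = 4.

4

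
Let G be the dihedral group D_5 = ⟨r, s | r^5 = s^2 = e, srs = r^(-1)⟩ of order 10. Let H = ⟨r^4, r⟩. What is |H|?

|⟨r^4⟩| = 5 and |⟨r⟩| = 5, so |H| is a multiple of lcm(5, 5) = 5 and divides |G| = 10.
Closing under the operation: H = {e, r, r^2, r^3, r^4}, so |H| = 5.

5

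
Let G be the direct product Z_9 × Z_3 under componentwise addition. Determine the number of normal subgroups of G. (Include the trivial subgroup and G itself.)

G is abelian, so every subgroup is normal.
G has 10 subgroups in total, hence 10 normal subgroups.

10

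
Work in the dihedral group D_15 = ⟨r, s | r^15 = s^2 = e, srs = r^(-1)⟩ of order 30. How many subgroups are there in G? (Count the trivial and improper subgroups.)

|G| = 30, so by Lagrange every subgroup order divides 30. Divisors: 1, 2, 3, 5, 6, 10, 15, 30.
Subgroups by order — order 1: 1; order 2: 15; order 3: 1; order 5: 1; order 6: 5; order 10: 3; order 15: 1; order 30: 1.
Total: 1 + 15 + 1 + 1 + 5 + 3 + 1 + 1 = 28.

28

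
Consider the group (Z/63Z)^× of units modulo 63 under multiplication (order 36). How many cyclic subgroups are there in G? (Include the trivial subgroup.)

20

Each element a generates a cyclic subgroup ⟨a⟩; distinct elements may generate the same one (a cyclic group of order d has φ(d) generators).
Cyclic subgroups by order — order 1: 1; order 2: 3; order 3: 4; order 6: 12.
Total: 20.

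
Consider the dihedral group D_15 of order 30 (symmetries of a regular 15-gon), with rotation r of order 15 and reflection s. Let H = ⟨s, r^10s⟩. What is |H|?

6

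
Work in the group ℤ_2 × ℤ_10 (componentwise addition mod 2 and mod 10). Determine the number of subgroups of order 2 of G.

|G| = 20 and 2 | 20, so subgroups of order 2 are possible by Lagrange.
The subgroups of order 2 are: {(0,0), (0,5)}; {(0,0), (1,0)}; {(0,0), (1,5)}.
So G has 3 subgroups of order 2.

3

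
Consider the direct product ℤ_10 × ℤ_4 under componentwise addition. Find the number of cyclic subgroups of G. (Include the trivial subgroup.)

Each element a generates a cyclic subgroup ⟨a⟩; distinct elements may generate the same one (a cyclic group of order d has φ(d) generators).
Cyclic subgroups by order — order 1: 1; order 2: 3; order 4: 2; order 5: 1; order 10: 3; order 20: 2.
Total: 12.

12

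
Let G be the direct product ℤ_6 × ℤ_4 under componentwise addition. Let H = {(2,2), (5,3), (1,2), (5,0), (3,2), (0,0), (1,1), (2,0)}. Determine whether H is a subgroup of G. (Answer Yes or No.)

(1,2) ∈ H but its inverse (5,2) ∉ H, so H is not a subgroup.

No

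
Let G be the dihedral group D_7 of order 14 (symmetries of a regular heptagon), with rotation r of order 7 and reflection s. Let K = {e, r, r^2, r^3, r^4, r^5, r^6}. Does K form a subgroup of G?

Yes

|K| = 7 divides |G| = 14, consistent with Lagrange.
K contains the identity, every element's inverse is in K, and K is closed under ·: it is a subgroup.
In fact K = ⟨r^4⟩.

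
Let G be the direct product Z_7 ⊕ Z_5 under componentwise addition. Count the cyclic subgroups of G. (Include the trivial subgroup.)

4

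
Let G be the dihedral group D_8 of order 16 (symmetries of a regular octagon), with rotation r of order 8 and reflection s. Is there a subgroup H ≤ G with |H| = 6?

6 does not divide |G| = 16, so by Lagrange no subgroup of order 6 exists.

No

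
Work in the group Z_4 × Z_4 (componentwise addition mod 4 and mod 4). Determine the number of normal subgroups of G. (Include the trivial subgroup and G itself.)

15

G is abelian, so every subgroup is normal.
G has 15 subgroups in total, hence 15 normal subgroups.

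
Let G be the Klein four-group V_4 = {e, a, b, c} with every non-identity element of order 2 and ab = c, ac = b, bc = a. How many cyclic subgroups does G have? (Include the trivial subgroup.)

Group the elements of G by the cyclic subgroup they generate; each cyclic subgroup of order d accounts for φ(d) elements.
Cyclic subgroups by order — order 1: 1; order 2: 3.
Total: 4.

4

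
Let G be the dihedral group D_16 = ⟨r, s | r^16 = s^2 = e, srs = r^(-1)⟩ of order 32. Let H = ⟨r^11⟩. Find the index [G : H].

2

|⟨r^11⟩| = 16 and |G| = 32.
By Lagrange, [G : H] = |G|/|H| = 32/16 = 2.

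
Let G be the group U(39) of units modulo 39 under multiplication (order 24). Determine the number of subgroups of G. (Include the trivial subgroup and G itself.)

|G| = 24, so by Lagrange every subgroup order divides 24. Divisors: 1, 2, 3, 4, 6, 8, 12, 24.
Subgroups by order — order 1: 1; order 2: 3; order 3: 1; order 4: 3; order 6: 3; order 8: 1; order 12: 3; order 24: 1.
Total: 1 + 3 + 1 + 3 + 3 + 1 + 3 + 1 = 16.

16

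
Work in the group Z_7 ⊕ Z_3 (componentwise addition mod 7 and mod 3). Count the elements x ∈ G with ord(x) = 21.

An element (a,b) has order lcm(ord(a), ord(b)); count pairs with lcm equal to 21.
Enumerating gives 12 such elements.

12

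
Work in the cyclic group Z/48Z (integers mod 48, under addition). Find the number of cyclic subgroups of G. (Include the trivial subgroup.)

Group the elements of G by the cyclic subgroup they generate; each cyclic subgroup of order d accounts for φ(d) elements.
Cyclic subgroups by order — order 1: 1; order 2: 1; order 3: 1; order 4: 1; order 6: 1; order 8: 1; order 12: 1; order 16: 1; order 24: 1; order 48: 1.
Total: 10.

10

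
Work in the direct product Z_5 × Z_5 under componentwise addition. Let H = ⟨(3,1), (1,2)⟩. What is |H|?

5

|⟨(3,1)⟩| = 5 and |⟨(1,2)⟩| = 5, so |H| is a multiple of lcm(5, 5) = 5 and divides |G| = 25.
Closing under the operation: H = {(0,0), (1,2), (2,4), (3,1), (4,3)}, so |H| = 5.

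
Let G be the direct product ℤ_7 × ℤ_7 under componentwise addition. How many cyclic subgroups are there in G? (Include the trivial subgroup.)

A cyclic subgroup of order d is generated by each of its φ(d) elements of order d, so the cyclic subgroups of order d number (#elements of order d)/φ(d).
Cyclic subgroups by order — order 1: 1; order 7: 8.
Total: 9.

9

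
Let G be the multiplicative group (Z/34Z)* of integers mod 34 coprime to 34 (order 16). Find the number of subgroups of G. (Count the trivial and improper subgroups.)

|G| = 16, so by Lagrange every subgroup order divides 16. Divisors: 1, 2, 4, 8, 16.
Subgroups by order — order 1: 1; order 2: 1; order 4: 1; order 8: 1; order 16: 1.
Total: 1 + 1 + 1 + 1 + 1 = 5.

5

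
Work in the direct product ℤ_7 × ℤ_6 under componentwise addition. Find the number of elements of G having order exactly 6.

An element (a,b) has order lcm(ord(a), ord(b)); count pairs with lcm equal to 6.
Enumerating gives 2 such elements.

2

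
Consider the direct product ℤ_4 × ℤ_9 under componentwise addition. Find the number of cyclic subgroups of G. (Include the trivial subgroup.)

Each element a generates a cyclic subgroup ⟨a⟩; distinct elements may generate the same one (a cyclic group of order d has φ(d) generators).
Cyclic subgroups by order — order 1: 1; order 2: 1; order 3: 1; order 4: 1; order 6: 1; order 9: 1; order 12: 1; order 18: 1; order 36: 1.
Total: 9.

9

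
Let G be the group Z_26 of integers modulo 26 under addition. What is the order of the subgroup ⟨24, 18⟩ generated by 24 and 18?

13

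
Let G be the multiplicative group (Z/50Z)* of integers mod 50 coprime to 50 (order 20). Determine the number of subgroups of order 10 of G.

1

|G| = 20 and 10 | 20, so subgroups of order 10 are possible by Lagrange.
The subgroups of order 10 are: {1, 9, 11, 19, 21, 29, 31, 39, 41, 49}.
So G has 1 subgroup of order 10.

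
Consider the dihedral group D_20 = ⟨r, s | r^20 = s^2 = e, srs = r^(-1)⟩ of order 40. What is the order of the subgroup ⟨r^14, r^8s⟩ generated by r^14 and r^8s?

20

|⟨r^14⟩| = 10 and |⟨r^8s⟩| = 2, so |H| is a multiple of lcm(10, 2) = 10 and divides |G| = 40.
Closing under the operation: H = {e, r^2, r^4, r^6, r^8, r^10, r^12, r^14, r^16, r^18, s, r^2s, r^4s, r^6s, r^8s, r^10s, r^12s, r^14s, r^16s, r^18s}, so |H| = 20.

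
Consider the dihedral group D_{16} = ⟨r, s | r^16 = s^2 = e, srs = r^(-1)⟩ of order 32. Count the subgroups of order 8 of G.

5

|G| = 32 and 8 | 32, so subgroups of order 8 are possible by Lagrange.
The subgroups of order 8 are: {e, r^2, r^4, r^6, r^8, r^10, r^12, r^14}; {e, r^4, r^8, r^12, r^2s, r^6s, r^10s, r^14s}; {e, r^4, r^8, r^12, r^3s, r^7s, r^11s, r^15s}; {e, r^4, r^8, r^12, s, r^4s, r^8s, r^12s}; … (5 in all).
So G has 5 subgroups of order 8.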